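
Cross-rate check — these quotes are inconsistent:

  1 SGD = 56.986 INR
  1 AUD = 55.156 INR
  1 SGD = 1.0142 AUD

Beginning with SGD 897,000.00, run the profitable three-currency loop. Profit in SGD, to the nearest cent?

Profit: SGD 16,785.47

Profitable loop is SGD → INR → AUD → SGD:
SGD 897,000.00 × 56.986 = INR 51,116,442.00
INR 51,116,442.00 ÷ 55.156 = AUD 926,761.22
AUD 926,761.22 ÷ 1.0142 = SGD 913,785.47
Profit = SGD 913,785.47 − SGD 897,000.00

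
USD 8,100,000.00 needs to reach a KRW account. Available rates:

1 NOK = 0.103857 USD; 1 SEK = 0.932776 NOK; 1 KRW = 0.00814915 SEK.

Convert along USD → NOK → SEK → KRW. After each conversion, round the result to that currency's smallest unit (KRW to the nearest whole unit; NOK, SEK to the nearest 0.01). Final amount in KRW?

USD 8,100,000.00 ÷ 0.103857 = NOK 77,991,854.18
NOK 77,991,854.18 ÷ 0.932776 = SEK 83,612,629.59
SEK 83,612,629.59 ÷ 0.00814915 = KRW 10,260,288,446

KRW 10,260,288,446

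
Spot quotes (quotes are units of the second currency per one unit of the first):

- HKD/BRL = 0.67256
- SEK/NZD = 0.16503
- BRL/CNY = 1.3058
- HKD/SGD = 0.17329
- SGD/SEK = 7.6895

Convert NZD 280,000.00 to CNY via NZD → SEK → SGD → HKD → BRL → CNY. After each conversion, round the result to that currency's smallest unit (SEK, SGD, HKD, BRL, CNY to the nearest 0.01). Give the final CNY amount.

NZD 280,000.00 ÷ 0.16503 = SEK 1,696,661.21
SEK 1,696,661.21 ÷ 7.6895 = SGD 220,646.49
SGD 220,646.49 ÷ 0.17329 = HKD 1,273,278.84
HKD 1,273,278.84 × 0.67256 = BRL 856,356.42
BRL 856,356.42 × 1.3058 = CNY 1,118,230.21

CNY 1,118,230.21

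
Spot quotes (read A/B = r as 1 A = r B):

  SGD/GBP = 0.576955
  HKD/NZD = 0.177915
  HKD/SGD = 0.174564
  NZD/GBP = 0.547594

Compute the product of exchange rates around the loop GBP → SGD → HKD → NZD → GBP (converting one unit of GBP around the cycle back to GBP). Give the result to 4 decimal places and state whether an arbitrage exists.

0.9673 (arbitrage exists)

Around GBP → SGD → HKD → NZD → GBP: 1 ÷ 0.576955 ÷ 0.174564 × 0.177915 × 0.547594 = 0.967330
Product < 1; profitable direction is GBP → NZD → HKD → SGD → GBP.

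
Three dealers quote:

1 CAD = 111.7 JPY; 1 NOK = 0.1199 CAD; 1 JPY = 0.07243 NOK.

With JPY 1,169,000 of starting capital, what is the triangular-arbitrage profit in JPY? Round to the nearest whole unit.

Profit: JPY 36,102

Profitable loop is JPY → CAD → NOK → JPY:
JPY 1,169,000 ÷ 111.7 = CAD 10,465.53
CAD 10,465.53 ÷ 0.1199 = NOK 87,285.51
NOK 87,285.51 ÷ 0.07243 = JPY 1,205,102
Profit = JPY 1,205,102 − JPY 1,169,000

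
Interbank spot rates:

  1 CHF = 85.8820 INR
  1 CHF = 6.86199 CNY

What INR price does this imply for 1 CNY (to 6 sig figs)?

CNY/INR = 12.5156

1 CNY ÷ 6.86199 = 0.14573 CHF
0.14573 CHF × 85.8820 = 12.5156 INR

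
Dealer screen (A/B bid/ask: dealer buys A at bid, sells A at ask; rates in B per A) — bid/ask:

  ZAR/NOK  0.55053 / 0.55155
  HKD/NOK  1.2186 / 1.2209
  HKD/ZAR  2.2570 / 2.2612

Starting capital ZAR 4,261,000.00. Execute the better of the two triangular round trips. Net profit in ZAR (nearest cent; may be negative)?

Best loop ZAR → NOK → HKD → ZAR:
ZAR 4,261,000.00 × 0.55053 (sell ZAR at bid) = NOK 2,345,808.33
NOK 2,345,808.33 ÷ 1.2209 (buy HKD at ask) = HKD 1,921,376.30
HKD 1,921,376.30 × 2.2570 (sell HKD at bid) = ZAR 4,336,546.32

Net profit: ZAR 75,546.32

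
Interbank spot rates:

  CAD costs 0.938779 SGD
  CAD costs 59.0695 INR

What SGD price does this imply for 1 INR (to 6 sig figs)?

1 INR ÷ 59.0695 = 0.0169292 CAD
0.0169292 CAD × 0.938779 = 0.0158928 SGD

INR/SGD = 0.0158928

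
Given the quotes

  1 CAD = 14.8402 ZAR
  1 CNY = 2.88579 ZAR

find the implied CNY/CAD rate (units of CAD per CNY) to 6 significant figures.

CNY/CAD = 0.194458

1 CNY × 2.88579 = 2.88579 ZAR
2.88579 ZAR ÷ 14.8402 = 0.194458 CAD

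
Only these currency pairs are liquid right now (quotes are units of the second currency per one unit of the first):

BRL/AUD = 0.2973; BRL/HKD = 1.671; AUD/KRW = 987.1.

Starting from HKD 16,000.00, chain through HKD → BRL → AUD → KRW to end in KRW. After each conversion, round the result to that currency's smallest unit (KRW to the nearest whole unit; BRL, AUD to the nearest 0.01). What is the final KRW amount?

HKD 16,000.00 ÷ 1.671 = BRL 9,575.10
BRL 9,575.10 × 0.2973 = AUD 2,846.68
AUD 2,846.68 × 987.1 = KRW 2,809,958

KRW 2,809,958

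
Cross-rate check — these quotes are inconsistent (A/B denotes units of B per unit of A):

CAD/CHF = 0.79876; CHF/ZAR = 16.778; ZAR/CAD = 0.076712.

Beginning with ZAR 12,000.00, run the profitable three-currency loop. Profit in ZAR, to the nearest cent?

Profitable loop is ZAR → CAD → CHF → ZAR:
ZAR 12,000.00 × 0.076712 = CAD 920.54
CAD 920.54 × 0.79876 = CHF 735.29
CHF 735.29 × 16.778 = ZAR 12,336.76
Profit = ZAR 12,336.76 − ZAR 12,000.00

Profit: ZAR 336.76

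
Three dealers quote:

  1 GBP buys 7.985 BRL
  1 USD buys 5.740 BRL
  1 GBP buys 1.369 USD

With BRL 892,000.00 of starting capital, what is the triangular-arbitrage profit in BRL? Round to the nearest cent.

Profitable loop is BRL → USD → GBP → BRL:
BRL 892,000.00 ÷ 5.740 = USD 155,400.70
USD 155,400.70 ÷ 1.369 = GBP 113,514.02
GBP 113,514.02 × 7.985 = BRL 906,409.47
Profit = BRL 906,409.47 − BRL 892,000.00

Profit: BRL 14,409.47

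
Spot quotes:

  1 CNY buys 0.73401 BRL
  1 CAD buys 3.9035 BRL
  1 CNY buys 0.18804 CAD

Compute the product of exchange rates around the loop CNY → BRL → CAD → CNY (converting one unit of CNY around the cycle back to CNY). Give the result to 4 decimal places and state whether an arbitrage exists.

Around CNY → BRL → CAD → CNY: 1 × 0.73401 ÷ 3.9035 ÷ 0.18804 = 0.999994
Product ≈ 1 (deviation 0.001%, within rounding noise).

1.0000 (no arbitrage)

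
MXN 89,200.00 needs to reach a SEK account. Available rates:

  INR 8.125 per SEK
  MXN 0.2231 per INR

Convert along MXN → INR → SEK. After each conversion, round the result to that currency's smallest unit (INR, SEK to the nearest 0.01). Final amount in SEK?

SEK 49,208.70

MXN 89,200.00 ÷ 0.2231 = INR 399,820.71
INR 399,820.71 ÷ 8.125 = SEK 49,208.70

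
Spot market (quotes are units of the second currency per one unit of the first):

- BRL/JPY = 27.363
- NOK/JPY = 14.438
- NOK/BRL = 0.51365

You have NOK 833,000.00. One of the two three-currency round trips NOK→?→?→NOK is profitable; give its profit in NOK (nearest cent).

Profit: NOK 22,699.02

Profitable loop is NOK → JPY → BRL → NOK:
NOK 833,000.00 × 14.438 = JPY 12,026,854
JPY 12,026,854 ÷ 27.363 = BRL 439,529.80
BRL 439,529.80 ÷ 0.51365 = NOK 855,699.02
Profit = NOK 855,699.02 − NOK 833,000.00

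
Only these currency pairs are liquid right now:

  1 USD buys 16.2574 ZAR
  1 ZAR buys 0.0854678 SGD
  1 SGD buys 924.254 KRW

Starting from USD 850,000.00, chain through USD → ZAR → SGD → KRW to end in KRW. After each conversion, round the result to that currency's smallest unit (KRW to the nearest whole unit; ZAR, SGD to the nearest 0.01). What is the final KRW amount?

KRW 1,091,600,890

USD 850,000.00 × 16.2574 = ZAR 13,818,790.00
ZAR 13,818,790.00 × 0.0854678 = SGD 1,181,061.58
SGD 1,181,061.58 × 924.254 = KRW 1,091,600,890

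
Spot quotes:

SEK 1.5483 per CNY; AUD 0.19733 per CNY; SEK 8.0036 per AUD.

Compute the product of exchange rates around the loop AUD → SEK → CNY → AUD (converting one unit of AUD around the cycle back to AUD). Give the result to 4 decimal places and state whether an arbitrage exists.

1.0201 (arbitrage exists)

Around AUD → SEK → CNY → AUD: 1 × 8.0036 ÷ 1.5483 × 0.19733 = 1.020055
Product > 1; profitable direction is AUD → SEK → CNY → AUD.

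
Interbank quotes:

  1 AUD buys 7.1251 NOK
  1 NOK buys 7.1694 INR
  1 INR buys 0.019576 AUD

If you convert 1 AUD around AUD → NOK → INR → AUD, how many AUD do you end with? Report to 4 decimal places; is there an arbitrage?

1.0000 (no arbitrage)

Around AUD → NOK → INR → AUD: 1 × 7.1251 × 7.1694 × 0.019576 = 0.999995
Product ≈ 1 (deviation 0.001%, within rounding noise).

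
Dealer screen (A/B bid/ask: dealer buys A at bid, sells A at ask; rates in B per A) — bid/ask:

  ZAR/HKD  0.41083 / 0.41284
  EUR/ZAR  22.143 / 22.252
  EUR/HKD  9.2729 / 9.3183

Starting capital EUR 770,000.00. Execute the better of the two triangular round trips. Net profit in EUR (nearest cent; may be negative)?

Net profit: EUR 7,240.60

Best loop EUR → HKD → ZAR → EUR:
EUR 770,000.00 × 9.2729 (sell EUR at bid) = HKD 7,140,133.00
HKD 7,140,133.00 ÷ 0.41284 (buy ZAR at ask) = ZAR 17,295,157.93
ZAR 17,295,157.93 ÷ 22.252 (buy EUR at ask) = EUR 777,240.60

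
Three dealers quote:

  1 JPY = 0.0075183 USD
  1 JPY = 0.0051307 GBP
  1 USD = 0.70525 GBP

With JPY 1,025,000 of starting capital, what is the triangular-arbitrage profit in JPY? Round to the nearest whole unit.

Profit: JPY 34,278

Profitable loop is JPY → USD → GBP → JPY:
JPY 1,025,000 × 0.0075183 = USD 7,706.26
USD 7,706.26 × 0.70525 = GBP 5,434.84
GBP 5,434.84 ÷ 0.0051307 = JPY 1,059,278
Profit = JPY 1,059,278 − JPY 1,025,000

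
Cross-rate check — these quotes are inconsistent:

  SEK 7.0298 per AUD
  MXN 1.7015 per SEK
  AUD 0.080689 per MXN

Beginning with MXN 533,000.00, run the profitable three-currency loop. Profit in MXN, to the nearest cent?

Profitable loop is MXN → SEK → AUD → MXN:
MXN 533,000.00 ÷ 1.7015 = SEK 313,253.01
SEK 313,253.01 ÷ 7.0298 = AUD 44,560.73
AUD 44,560.73 ÷ 0.080689 = MXN 552,252.83
Profit = MXN 552,252.83 − MXN 533,000.00

Profit: MXN 19,252.83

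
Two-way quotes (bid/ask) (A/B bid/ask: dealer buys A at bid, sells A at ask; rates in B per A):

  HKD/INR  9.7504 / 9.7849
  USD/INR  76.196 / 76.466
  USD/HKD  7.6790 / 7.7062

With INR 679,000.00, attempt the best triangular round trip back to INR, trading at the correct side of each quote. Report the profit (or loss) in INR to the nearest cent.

Best loop INR → HKD → USD → INR:
INR 679,000.00 ÷ 9.7849 (buy HKD at ask) = HKD 69,392.64
HKD 69,392.64 ÷ 7.7062 (buy USD at ask) = USD 9,004.78
USD 9,004.78 × 76.196 (sell USD at bid) = INR 686,128.22

Net profit: INR 7,128.22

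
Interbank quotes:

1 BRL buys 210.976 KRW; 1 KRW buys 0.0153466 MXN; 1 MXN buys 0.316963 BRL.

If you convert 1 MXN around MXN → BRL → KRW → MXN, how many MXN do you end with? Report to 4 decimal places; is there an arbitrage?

1.0263 (arbitrage exists)

Around MXN → BRL → KRW → MXN: 1 × 0.316963 × 210.976 × 0.0153466 = 1.026251
Product > 1; profitable direction is MXN → BRL → KRW → MXN.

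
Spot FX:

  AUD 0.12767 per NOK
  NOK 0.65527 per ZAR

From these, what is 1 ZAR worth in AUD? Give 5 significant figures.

1 ZAR × 0.65527 = 0.65527 NOK
0.65527 NOK × 0.12767 = 0.0836583 AUD

ZAR/AUD = 0.083658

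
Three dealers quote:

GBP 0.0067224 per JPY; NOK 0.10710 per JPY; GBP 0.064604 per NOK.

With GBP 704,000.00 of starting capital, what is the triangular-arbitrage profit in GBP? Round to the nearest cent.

Profit: GBP 20,598.09

Profitable loop is GBP → JPY → NOK → GBP:
GBP 704,000.00 ÷ 0.0067224 = JPY 104,724,503
JPY 104,724,503 × 0.10710 = NOK 11,215,994.29
NOK 11,215,994.29 × 0.064604 = GBP 724,598.09
Profit = GBP 724,598.09 − GBP 704,000.00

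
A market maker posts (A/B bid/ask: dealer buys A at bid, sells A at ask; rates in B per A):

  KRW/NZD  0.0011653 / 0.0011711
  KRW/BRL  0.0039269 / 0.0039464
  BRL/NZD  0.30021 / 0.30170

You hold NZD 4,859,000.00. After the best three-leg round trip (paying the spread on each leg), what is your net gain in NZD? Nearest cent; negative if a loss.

Net profit: NZD 32,340.70

Best loop NZD → KRW → BRL → NZD:
NZD 4,859,000.00 ÷ 0.0011711 (buy KRW at ask) = KRW 4,149,090,599
KRW 4,149,090,599 × 0.0039269 (sell KRW at bid) = BRL 16,293,063.87
BRL 16,293,063.87 × 0.30021 (sell BRL at bid) = NZD 4,891,340.70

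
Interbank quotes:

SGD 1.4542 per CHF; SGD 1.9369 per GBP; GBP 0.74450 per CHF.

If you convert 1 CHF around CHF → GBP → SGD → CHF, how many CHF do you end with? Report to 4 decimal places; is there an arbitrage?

Around CHF → GBP → SGD → CHF: 1 × 0.74450 × 1.9369 ÷ 1.4542 = 0.991626
Product < 1; profitable direction is CHF → SGD → GBP → CHF.

0.9916 (arbitrage exists)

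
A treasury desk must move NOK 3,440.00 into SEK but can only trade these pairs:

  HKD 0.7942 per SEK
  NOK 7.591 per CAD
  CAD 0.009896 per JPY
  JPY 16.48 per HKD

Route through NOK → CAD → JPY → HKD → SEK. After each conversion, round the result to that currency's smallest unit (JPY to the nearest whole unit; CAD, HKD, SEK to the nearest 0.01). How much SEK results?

SEK 3,498.74

NOK 3,440.00 ÷ 7.591 = CAD 453.17
CAD 453.17 ÷ 0.009896 = JPY 45,793
JPY 45,793 ÷ 16.48 = HKD 2,778.70
HKD 2,778.70 ÷ 0.7942 = SEK 3,498.74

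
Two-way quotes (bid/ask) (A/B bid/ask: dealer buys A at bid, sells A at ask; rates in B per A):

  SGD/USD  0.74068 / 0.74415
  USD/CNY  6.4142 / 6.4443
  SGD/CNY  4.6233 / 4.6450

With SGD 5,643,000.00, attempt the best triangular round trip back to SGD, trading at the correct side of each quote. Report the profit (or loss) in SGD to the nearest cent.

Best loop SGD → USD → CNY → SGD:
SGD 5,643,000.00 × 0.74068 (sell SGD at bid) = USD 4,179,657.24
USD 4,179,657.24 × 6.4142 (sell USD at bid) = CNY 26,809,157.47
CNY 26,809,157.47 ÷ 4.6450 (buy SGD at ask) = SGD 5,771,616.25

Net profit: SGD 128,616.25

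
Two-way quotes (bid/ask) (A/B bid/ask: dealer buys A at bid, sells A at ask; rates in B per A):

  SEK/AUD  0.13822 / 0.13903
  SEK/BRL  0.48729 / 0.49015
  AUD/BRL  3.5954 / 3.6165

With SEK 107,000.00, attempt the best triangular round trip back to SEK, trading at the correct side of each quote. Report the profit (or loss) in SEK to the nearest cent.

Best loop SEK → AUD → BRL → SEK:
SEK 107,000.00 × 0.13822 (sell SEK at bid) = AUD 14,789.54
AUD 14,789.54 × 3.5954 (sell AUD at bid) = BRL 53,174.31
BRL 53,174.31 ÷ 0.49015 (buy SEK at ask) = SEK 108,485.79

Net profit: SEK 1,485.79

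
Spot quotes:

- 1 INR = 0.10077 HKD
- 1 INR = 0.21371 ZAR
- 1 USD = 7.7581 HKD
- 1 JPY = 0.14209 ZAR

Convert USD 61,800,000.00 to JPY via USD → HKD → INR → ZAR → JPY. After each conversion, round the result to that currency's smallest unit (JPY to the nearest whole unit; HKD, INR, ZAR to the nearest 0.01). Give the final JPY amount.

USD 61,800,000.00 × 7.7581 = HKD 479,450,580.00
HKD 479,450,580.00 ÷ 0.10077 = INR 4,757,870,199.46
INR 4,757,870,199.46 × 0.21371 = ZAR 1,016,804,440.33
ZAR 1,016,804,440.33 ÷ 0.14209 = JPY 7,156,059,120

JPY 7,156,059,120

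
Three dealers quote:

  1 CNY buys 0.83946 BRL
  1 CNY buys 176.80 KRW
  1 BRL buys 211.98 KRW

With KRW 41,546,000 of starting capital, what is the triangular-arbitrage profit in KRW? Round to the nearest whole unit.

Profitable loop is KRW → CNY → BRL → KRW:
KRW 41,546,000 ÷ 176.80 = CNY 234,988.69
CNY 234,988.69 × 0.83946 = BRL 197,263.60
BRL 197,263.60 × 211.98 = KRW 41,815,939
Profit = KRW 41,815,939 − KRW 41,546,000

Profit: KRW 269,939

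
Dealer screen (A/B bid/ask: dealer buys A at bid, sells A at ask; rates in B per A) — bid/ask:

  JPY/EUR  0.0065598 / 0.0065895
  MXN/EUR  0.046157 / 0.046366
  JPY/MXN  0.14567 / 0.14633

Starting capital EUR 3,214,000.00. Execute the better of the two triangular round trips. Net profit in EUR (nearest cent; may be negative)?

Best loop EUR → JPY → MXN → EUR:
EUR 3,214,000.00 ÷ 0.0065895 (buy JPY at ask) = JPY 487,745,656
JPY 487,745,656 × 0.14567 (sell JPY at bid) = MXN 71,049,909.70
MXN 71,049,909.70 × 0.046157 (sell MXN at bid) = EUR 3,279,450.68

Net profit: EUR 65,450.68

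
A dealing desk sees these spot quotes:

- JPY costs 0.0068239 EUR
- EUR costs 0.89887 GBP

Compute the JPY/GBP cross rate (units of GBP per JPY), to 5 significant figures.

JPY/GBP = 0.0061338

1 JPY × 0.0068239 = 0.0068239 EUR
0.0068239 EUR × 0.89887 = 0.0061338 GBP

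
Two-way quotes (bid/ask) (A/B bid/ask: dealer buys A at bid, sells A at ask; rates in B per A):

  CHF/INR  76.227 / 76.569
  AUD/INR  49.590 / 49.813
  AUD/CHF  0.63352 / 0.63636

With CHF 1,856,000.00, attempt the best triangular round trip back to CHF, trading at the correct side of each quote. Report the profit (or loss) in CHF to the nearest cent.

Net profit: CHF 32,931.60

Best loop CHF → AUD → INR → CHF:
CHF 1,856,000.00 ÷ 0.63636 (buy AUD at ask) = AUD 2,916,588.09
AUD 2,916,588.09 × 49.590 (sell AUD at bid) = INR 144,633,603.62
INR 144,633,603.62 ÷ 76.569 (buy CHF at ask) = CHF 1,888,931.60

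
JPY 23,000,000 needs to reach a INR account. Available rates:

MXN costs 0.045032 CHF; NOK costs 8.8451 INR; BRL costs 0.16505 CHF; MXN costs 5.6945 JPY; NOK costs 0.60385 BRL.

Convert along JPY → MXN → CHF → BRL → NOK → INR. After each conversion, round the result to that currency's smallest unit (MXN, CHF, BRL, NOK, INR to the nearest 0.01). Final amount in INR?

JPY 23,000,000 ÷ 5.6945 = MXN 4,038,984.99
MXN 4,038,984.99 × 0.045032 = CHF 181,883.57
CHF 181,883.57 ÷ 0.16505 = BRL 1,101,990.73
BRL 1,101,990.73 ÷ 0.60385 = NOK 1,824,941.18
NOK 1,824,941.18 × 8.8451 = INR 16,141,787.23

INR 16,141,787.23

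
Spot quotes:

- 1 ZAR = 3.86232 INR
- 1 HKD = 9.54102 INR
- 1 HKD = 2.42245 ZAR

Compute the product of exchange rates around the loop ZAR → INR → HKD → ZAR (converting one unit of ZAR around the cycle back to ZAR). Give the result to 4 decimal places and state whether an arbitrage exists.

0.9806 (arbitrage exists)

Around ZAR → INR → HKD → ZAR: 1 × 3.86232 ÷ 9.54102 × 2.42245 = 0.980637
Product < 1; profitable direction is ZAR → HKD → INR → ZAR.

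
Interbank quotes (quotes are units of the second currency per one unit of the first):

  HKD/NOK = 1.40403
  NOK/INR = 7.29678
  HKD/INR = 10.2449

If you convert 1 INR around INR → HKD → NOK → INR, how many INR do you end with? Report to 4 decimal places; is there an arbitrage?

Around INR → HKD → NOK → INR: 1 ÷ 10.2449 × 1.40403 × 7.29678 = 1.000000
Product ≈ 1 (deviation 0.000%, within rounding noise).

1.0000 (no arbitrage)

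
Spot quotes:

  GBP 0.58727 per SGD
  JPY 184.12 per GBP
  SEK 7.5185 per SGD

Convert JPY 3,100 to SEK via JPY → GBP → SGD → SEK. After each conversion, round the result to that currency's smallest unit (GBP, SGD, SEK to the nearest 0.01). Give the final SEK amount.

JPY 3,100 ÷ 184.12 = GBP 16.84
GBP 16.84 ÷ 0.58727 = SGD 28.68
SGD 28.68 × 7.5185 = SEK 215.63

SEK 215.63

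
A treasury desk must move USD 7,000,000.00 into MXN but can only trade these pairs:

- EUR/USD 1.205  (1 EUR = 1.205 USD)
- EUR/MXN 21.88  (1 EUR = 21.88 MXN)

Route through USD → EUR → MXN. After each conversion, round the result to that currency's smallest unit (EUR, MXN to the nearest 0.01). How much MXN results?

USD 7,000,000.00 ÷ 1.205 = EUR 5,809,128.63
EUR 5,809,128.63 × 21.88 = MXN 127,103,734.42

MXN 127,103,734.42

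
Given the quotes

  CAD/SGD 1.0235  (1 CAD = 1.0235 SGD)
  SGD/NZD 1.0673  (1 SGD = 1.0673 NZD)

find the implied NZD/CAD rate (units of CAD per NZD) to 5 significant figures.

NZD/CAD = 0.91543

1 NZD ÷ 1.0673 = 0.936944 SGD
0.936944 SGD ÷ 1.0235 = 0.915431 CAD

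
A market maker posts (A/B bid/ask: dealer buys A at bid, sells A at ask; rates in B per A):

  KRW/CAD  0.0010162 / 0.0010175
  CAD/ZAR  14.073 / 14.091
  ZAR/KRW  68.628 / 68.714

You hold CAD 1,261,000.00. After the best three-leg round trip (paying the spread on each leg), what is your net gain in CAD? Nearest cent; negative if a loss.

Net profit: CAD 18,951.82

Best loop CAD → KRW → ZAR → CAD:
CAD 1,261,000.00 ÷ 0.0010175 (buy KRW at ask) = KRW 1,239,312,039
KRW 1,239,312,039 ÷ 68.714 (buy ZAR at ask) = ZAR 18,035,801.14
ZAR 18,035,801.14 ÷ 14.091 (buy CAD at ask) = CAD 1,279,951.82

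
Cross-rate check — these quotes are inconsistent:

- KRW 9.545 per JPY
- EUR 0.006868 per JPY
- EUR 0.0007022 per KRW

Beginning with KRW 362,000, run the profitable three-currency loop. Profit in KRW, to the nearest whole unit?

Profit: KRW 8,939

Profitable loop is KRW → JPY → EUR → KRW:
KRW 362,000 ÷ 9.545 = JPY 37,926
JPY 37,926 × 0.006868 = EUR 260.47
EUR 260.47 ÷ 0.0007022 = KRW 370,939
Profit = KRW 370,939 − KRW 362,000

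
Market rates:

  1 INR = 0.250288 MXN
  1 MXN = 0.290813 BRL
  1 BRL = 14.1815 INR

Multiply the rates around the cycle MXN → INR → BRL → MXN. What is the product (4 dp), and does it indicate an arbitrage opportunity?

Around MXN → INR → BRL → MXN: 1 ÷ 0.250288 ÷ 14.1815 ÷ 0.290813 = 0.968777
Product < 1; profitable direction is MXN → BRL → INR → MXN.

0.9688 (arbitrage exists)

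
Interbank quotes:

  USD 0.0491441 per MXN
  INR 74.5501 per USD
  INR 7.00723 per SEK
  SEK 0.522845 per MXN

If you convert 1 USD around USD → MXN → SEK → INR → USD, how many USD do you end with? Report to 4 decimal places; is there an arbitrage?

Around USD → MXN → SEK → INR → USD: 1 ÷ 0.0491441 × 0.522845 × 7.00723 ÷ 74.5501 = 0.999999
Product ≈ 1 (deviation 0.000%, within rounding noise).

1.0000 (no arbitrage)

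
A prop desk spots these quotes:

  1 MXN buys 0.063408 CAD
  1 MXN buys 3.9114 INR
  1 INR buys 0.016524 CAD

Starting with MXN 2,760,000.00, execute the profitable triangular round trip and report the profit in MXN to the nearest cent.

Profitable loop is MXN → INR → CAD → MXN:
MXN 2,760,000.00 × 3.9114 = INR 10,795,464.00
INR 10,795,464.00 × 0.016524 = CAD 178,384.25
CAD 178,384.25 ÷ 0.063408 = MXN 2,813,276.67
Profit = MXN 2,813,276.67 − MXN 2,760,000.00

Profit: MXN 53,276.67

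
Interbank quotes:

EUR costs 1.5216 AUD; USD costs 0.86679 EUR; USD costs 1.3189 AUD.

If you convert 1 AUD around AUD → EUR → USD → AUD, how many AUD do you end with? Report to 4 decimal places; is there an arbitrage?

1.0000 (no arbitrage)

Around AUD → EUR → USD → AUD: 1 ÷ 1.5216 ÷ 0.86679 × 1.3189 = 0.999994
Product ≈ 1 (deviation 0.001%, within rounding noise).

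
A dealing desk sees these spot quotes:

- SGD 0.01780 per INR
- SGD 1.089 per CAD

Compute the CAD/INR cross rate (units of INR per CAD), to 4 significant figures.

1 CAD × 1.089 = 1.089 SGD
1.089 SGD ÷ 0.01780 = 61.1798 INR

CAD/INR = 61.18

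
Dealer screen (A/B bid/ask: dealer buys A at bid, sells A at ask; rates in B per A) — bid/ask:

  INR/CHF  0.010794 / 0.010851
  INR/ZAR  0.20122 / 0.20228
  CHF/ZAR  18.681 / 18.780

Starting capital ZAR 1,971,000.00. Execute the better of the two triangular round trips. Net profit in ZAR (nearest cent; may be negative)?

Net result: ZAR -6,209.66 (no profitable arbitrage after spreads)

Best loop ZAR → INR → CHF → ZAR:
ZAR 1,971,000.00 ÷ 0.20228 (buy INR at ask) = INR 9,743,919.32
INR 9,743,919.32 × 0.010794 (sell INR at bid) = CHF 105,175.87
CHF 105,175.87 × 18.681 (sell CHF at bid) = ZAR 1,964,790.34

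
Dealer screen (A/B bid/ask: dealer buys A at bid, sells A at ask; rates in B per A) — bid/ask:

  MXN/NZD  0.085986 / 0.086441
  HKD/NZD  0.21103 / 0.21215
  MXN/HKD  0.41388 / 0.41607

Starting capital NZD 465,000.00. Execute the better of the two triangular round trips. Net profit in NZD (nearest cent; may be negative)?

Best loop NZD → MXN → HKD → NZD:
NZD 465,000.00 ÷ 0.086441 (buy MXN at ask) = MXN 5,379,391.72
MXN 5,379,391.72 × 0.41388 (sell MXN at bid) = HKD 2,226,422.65
HKD 2,226,422.65 × 0.21103 (sell HKD at bid) = NZD 469,841.97

Net profit: NZD 4,841.97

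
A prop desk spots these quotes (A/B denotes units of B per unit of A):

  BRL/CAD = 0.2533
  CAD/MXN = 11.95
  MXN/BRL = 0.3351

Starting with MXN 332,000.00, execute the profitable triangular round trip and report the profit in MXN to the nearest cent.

Profit: MXN 4,756.20

Profitable loop is MXN → BRL → CAD → MXN:
MXN 332,000.00 × 0.3351 = BRL 111,253.20
BRL 111,253.20 × 0.2533 = CAD 28,180.44
CAD 28,180.44 × 11.95 = MXN 336,756.20
Profit = MXN 336,756.20 − MXN 332,000.00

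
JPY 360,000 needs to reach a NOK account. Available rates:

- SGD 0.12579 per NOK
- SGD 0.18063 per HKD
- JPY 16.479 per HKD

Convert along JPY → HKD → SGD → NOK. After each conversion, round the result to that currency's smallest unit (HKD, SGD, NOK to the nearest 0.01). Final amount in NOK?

JPY 360,000 ÷ 16.479 = HKD 21,845.99
HKD 21,845.99 × 0.18063 = SGD 3,946.04
SGD 3,946.04 ÷ 0.12579 = NOK 31,370.06

NOK 31,370.06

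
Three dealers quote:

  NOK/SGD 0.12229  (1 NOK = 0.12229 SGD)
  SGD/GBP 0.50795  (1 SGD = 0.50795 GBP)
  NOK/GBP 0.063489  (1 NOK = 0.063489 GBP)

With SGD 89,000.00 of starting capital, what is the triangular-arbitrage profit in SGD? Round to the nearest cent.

Profitable loop is SGD → NOK → GBP → SGD:
SGD 89,000.00 ÷ 0.12229 = NOK 727,778.23
NOK 727,778.23 × 0.063489 = GBP 46,205.91
GBP 46,205.91 ÷ 0.50795 = SGD 90,965.47
Profit = SGD 90,965.47 − SGD 89,000.00

Profit: SGD 1,965.47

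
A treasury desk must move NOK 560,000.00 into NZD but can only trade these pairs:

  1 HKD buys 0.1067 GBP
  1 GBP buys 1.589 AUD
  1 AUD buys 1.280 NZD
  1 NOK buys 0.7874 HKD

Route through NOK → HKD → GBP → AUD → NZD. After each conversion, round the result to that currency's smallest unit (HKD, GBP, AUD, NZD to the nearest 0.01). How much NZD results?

NZD 95,693.34

NOK 560,000.00 × 0.7874 = HKD 440,944.00
HKD 440,944.00 × 0.1067 = GBP 47,048.72
GBP 47,048.72 × 1.589 = AUD 74,760.42
AUD 74,760.42 × 1.280 = NZD 95,693.34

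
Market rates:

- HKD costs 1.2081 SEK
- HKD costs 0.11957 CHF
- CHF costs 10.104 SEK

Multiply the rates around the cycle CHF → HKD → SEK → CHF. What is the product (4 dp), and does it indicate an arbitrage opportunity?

Around CHF → HKD → SEK → CHF: 1 ÷ 0.11957 × 1.2081 ÷ 10.104 = 0.999971
Product ≈ 1 (deviation 0.003%, within rounding noise).

1.0000 (no arbitrage)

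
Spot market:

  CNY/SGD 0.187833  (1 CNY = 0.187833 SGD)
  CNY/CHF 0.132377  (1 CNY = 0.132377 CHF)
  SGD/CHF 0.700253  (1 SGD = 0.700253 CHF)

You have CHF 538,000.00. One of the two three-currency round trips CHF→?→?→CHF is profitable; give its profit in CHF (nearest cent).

Profit: CHF 3,461.94

Profitable loop is CHF → SGD → CNY → CHF:
CHF 538,000.00 ÷ 0.700253 = SGD 768,293.75
SGD 768,293.75 ÷ 0.187833 = CNY 4,090,302.26
CNY 4,090,302.26 × 0.132377 = CHF 541,461.94
Profit = CHF 541,461.94 − CHF 538,000.00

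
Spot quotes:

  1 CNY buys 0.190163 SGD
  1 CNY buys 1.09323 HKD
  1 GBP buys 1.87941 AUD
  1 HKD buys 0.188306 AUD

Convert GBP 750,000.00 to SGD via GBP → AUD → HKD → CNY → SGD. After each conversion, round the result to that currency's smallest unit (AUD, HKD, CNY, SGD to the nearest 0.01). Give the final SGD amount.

GBP 750,000.00 × 1.87941 = AUD 1,409,557.50
AUD 1,409,557.50 ÷ 0.188306 = HKD 7,485,462.49
HKD 7,485,462.49 ÷ 1.09323 = CNY 6,847,106.73
CNY 6,847,106.73 × 0.190163 = SGD 1,302,066.36

SGD 1,302,066.36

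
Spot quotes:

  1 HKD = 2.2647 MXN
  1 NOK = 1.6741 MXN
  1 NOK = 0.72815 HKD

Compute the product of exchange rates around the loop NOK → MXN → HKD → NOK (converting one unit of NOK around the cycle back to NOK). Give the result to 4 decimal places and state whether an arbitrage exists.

Around NOK → MXN → HKD → NOK: 1 × 1.6741 ÷ 2.2647 ÷ 0.72815 = 1.015196
Product > 1; profitable direction is NOK → MXN → HKD → NOK.

1.0152 (arbitrage exists)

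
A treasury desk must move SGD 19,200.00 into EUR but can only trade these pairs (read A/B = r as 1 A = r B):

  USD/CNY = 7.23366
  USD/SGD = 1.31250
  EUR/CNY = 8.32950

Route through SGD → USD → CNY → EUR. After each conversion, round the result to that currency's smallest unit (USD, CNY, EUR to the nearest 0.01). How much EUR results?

SGD 19,200.00 ÷ 1.31250 = USD 14,628.57
USD 14,628.57 × 7.23366 = CNY 105,818.10
CNY 105,818.10 ÷ 8.32950 = EUR 12,704.02

EUR 12,704.02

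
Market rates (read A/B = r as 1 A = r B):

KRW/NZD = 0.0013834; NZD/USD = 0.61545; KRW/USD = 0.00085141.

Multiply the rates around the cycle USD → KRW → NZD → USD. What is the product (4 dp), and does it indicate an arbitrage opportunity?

Around USD → KRW → NZD → USD: 1 ÷ 0.00085141 × 0.0013834 × 0.61545 = 1.000004
Product ≈ 1 (deviation 0.000%, within rounding noise).

1.0000 (no arbitrage)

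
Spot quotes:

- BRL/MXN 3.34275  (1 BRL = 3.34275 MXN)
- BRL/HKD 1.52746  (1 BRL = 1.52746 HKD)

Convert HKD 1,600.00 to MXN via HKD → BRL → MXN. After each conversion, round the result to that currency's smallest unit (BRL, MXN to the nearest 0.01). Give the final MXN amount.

MXN 3,501.50

HKD 1,600.00 ÷ 1.52746 = BRL 1,047.49
BRL 1,047.49 × 3.34275 = MXN 3,501.50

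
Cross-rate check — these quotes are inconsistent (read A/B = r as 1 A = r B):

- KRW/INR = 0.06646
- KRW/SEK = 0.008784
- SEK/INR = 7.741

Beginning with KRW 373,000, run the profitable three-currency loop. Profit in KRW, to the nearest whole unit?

Profitable loop is KRW → SEK → INR → KRW:
KRW 373,000 × 0.008784 = SEK 3,276.43
SEK 3,276.43 × 7.741 = INR 25,362.86
INR 25,362.86 ÷ 0.06646 = KRW 381,626
Profit = KRW 381,626 − KRW 373,000

Profit: KRW 8,626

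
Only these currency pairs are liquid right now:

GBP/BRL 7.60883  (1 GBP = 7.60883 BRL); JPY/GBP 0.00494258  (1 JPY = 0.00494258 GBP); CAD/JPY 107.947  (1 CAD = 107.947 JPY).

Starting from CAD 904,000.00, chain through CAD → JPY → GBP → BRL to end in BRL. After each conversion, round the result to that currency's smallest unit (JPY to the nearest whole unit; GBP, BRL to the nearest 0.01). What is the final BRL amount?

CAD 904,000.00 × 107.947 = JPY 97,584,088
JPY 97,584,088 × 0.00494258 = GBP 482,317.16
GBP 482,317.16 × 7.60883 = BRL 3,669,869.28

BRL 3,669,869.28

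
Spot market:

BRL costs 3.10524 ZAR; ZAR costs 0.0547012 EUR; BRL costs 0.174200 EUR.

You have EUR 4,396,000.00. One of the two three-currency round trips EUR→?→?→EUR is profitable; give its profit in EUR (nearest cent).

Profitable loop is EUR → ZAR → BRL → EUR:
EUR 4,396,000.00 ÷ 0.0547012 = ZAR 80,363,867.70
ZAR 80,363,867.70 ÷ 3.10524 = BRL 25,880,082.60
BRL 25,880,082.60 × 0.174200 = EUR 4,508,310.39
Profit = EUR 4,508,310.39 − EUR 4,396,000.00

Profit: EUR 112,310.39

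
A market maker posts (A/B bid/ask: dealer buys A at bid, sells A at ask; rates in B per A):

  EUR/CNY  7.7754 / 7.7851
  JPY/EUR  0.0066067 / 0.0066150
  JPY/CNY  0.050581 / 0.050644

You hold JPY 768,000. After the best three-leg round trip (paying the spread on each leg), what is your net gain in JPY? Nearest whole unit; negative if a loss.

Net profit: JPY 11,006

Best loop JPY → EUR → CNY → JPY:
JPY 768,000 × 0.0066067 (sell JPY at bid) = EUR 5,073.95
EUR 5,073.95 × 7.7754 (sell EUR at bid) = CNY 39,451.96
CNY 39,451.96 ÷ 0.050644 (buy JPY at ask) = JPY 779,006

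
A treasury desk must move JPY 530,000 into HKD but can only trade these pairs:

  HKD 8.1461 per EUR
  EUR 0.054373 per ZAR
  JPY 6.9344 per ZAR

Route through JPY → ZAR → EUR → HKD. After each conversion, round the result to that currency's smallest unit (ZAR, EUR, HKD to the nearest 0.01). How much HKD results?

HKD 33,853.24

JPY 530,000 ÷ 6.9344 = ZAR 76,430.55
ZAR 76,430.55 × 0.054373 = EUR 4,155.76
EUR 4,155.76 × 8.1461 = HKD 33,853.24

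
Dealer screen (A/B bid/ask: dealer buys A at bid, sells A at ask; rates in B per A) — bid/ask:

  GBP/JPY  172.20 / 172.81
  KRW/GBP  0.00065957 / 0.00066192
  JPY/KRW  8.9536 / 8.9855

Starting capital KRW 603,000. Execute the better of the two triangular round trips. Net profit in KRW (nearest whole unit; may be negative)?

Best loop KRW → GBP → JPY → KRW:
KRW 603,000 × 0.00065957 (sell KRW at bid) = GBP 397.72
GBP 397.72 × 172.20 (sell GBP at bid) = JPY 68,488
JPY 68,488 × 8.9536 (sell JPY at bid) = KRW 613,210

Net profit: KRW 10,210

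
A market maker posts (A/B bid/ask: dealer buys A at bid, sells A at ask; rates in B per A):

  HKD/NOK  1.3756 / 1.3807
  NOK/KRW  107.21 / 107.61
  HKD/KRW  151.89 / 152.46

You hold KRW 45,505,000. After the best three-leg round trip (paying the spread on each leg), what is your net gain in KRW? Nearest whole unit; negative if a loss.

Net profit: KRW 1,014,640

Best loop KRW → NOK → HKD → KRW:
KRW 45,505,000 ÷ 107.61 (buy NOK at ask) = NOK 422,869.62
NOK 422,869.62 ÷ 1.3807 (buy HKD at ask) = HKD 306,271.91
HKD 306,271.91 × 151.89 (sell HKD at bid) = KRW 46,519,640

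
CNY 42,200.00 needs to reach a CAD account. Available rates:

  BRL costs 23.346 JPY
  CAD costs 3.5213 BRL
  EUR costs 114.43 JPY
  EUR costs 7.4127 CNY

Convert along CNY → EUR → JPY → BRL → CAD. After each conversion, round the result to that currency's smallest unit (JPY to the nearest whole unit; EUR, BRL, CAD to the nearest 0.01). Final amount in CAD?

CNY 42,200.00 ÷ 7.4127 = EUR 5,692.93
EUR 5,692.93 × 114.43 = JPY 651,442
JPY 651,442 ÷ 23.346 = BRL 27,903.80
BRL 27,903.80 ÷ 3.5213 = CAD 7,924.29

CAD 7,924.29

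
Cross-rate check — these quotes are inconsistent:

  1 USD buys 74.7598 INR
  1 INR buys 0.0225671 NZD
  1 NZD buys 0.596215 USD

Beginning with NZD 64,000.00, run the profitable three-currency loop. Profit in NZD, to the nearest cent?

Profitable loop is NZD → USD → INR → NZD:
NZD 64,000.00 × 0.596215 = USD 38,157.76
USD 38,157.76 × 74.7598 = INR 2,852,666.51
INR 2,852,666.51 × 0.0225671 = NZD 64,376.41
Profit = NZD 64,376.41 − NZD 64,000.00

Profit: NZD 376.41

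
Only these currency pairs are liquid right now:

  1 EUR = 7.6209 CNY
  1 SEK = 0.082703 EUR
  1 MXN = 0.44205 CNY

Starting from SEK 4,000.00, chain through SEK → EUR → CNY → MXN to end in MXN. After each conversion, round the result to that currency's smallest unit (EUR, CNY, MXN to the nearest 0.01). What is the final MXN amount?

MXN 5,703.13

SEK 4,000.00 × 0.082703 = EUR 330.81
EUR 330.81 × 7.6209 = CNY 2,521.07
CNY 2,521.07 ÷ 0.44205 = MXN 5,703.13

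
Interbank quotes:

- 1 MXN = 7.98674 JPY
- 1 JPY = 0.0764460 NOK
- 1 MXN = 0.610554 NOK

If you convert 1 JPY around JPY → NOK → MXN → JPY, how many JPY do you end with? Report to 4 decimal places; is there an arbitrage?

1.0000 (no arbitrage)

Around JPY → NOK → MXN → JPY: 1 × 0.0764460 ÷ 0.610554 × 7.98674 = 1.000001
Product ≈ 1 (deviation 0.000%, within rounding noise).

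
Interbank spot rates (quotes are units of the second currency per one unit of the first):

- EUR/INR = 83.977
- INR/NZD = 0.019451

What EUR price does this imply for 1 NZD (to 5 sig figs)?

1 NZD ÷ 0.019451 = 51.4112 INR
51.4112 INR ÷ 83.977 = 0.612206 EUR

NZD/EUR = 0.61221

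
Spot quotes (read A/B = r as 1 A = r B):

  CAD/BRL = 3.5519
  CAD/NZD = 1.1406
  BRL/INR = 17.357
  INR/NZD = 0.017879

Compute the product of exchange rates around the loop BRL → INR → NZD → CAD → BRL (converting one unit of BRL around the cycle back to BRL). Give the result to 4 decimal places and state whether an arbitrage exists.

Around BRL → INR → NZD → CAD → BRL: 1 × 17.357 × 0.017879 ÷ 1.1406 × 3.5519 = 0.966374
Product < 1; profitable direction is BRL → CAD → NZD → INR → BRL.

0.9664 (arbitrage exists)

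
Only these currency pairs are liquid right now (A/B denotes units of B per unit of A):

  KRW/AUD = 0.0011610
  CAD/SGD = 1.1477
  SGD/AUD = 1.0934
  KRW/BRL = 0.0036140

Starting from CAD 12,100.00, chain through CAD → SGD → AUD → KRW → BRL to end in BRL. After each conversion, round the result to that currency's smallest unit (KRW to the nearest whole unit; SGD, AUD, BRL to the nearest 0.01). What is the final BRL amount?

CAD 12,100.00 × 1.1477 = SGD 13,887.17
SGD 13,887.17 × 1.0934 = AUD 15,184.23
AUD 15,184.23 ÷ 0.0011610 = KRW 13,078,579
KRW 13,078,579 × 0.0036140 = BRL 47,265.98

BRL 47,265.98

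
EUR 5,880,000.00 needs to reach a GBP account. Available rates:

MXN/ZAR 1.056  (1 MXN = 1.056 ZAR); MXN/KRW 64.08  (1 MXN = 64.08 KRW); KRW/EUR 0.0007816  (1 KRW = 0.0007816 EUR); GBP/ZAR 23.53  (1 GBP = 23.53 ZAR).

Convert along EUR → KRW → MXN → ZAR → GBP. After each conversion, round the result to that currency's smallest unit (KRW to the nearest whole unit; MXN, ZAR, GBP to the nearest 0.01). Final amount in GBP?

EUR 5,880,000.00 ÷ 0.0007816 = KRW 7,523,029,683
KRW 7,523,029,683 ÷ 64.08 = MXN 117,400,588.06
MXN 117,400,588.06 × 1.056 = ZAR 123,975,020.99
ZAR 123,975,020.99 ÷ 23.53 = GBP 5,268,806.67

GBP 5,268,806.67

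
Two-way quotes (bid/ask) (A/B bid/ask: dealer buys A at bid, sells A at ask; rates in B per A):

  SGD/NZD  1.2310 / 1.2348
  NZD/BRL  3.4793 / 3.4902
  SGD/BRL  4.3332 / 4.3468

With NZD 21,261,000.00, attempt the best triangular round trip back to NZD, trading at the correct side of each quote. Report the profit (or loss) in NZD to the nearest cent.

Best loop NZD → SGD → BRL → NZD:
NZD 21,261,000.00 ÷ 1.2348 (buy SGD at ask) = SGD 17,218,172.98
SGD 17,218,172.98 × 4.3332 (sell SGD at bid) = BRL 74,609,787.17
BRL 74,609,787.17 ÷ 3.4902 (buy NZD at ask) = NZD 21,376,937.47

Net profit: NZD 115,937.47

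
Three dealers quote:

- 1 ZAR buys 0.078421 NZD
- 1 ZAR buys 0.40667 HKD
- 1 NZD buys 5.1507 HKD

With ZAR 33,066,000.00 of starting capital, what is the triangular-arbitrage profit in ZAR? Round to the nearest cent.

Profit: ZAR 224,871.61

Profitable loop is ZAR → HKD → NZD → ZAR:
ZAR 33,066,000.00 × 0.40667 = HKD 13,446,950.22
HKD 13,446,950.22 ÷ 5.1507 = NZD 2,610,703.44
NZD 2,610,703.44 ÷ 0.078421 = ZAR 33,290,871.61
Profit = ZAR 33,290,871.61 − ZAR 33,066,000.00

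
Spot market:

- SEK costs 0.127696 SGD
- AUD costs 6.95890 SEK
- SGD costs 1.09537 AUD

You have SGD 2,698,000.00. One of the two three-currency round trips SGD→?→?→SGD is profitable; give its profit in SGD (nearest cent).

Profit: SGD 73,808.45

Profitable loop is SGD → SEK → AUD → SGD:
SGD 2,698,000.00 ÷ 0.127696 = SEK 21,128,304.72
SEK 21,128,304.72 ÷ 6.95890 = AUD 3,036,155.82
AUD 3,036,155.82 ÷ 1.09537 = SGD 2,771,808.45
Profit = SGD 2,771,808.45 − SGD 2,698,000.00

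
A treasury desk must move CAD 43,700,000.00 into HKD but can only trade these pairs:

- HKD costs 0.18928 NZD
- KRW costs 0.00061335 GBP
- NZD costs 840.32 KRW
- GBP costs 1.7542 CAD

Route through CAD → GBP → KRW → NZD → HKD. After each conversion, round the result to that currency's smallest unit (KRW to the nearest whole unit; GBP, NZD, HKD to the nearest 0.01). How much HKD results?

CAD 43,700,000.00 ÷ 1.7542 = GBP 24,911,640.63
GBP 24,911,640.63 ÷ 0.00061335 = KRW 40,615,701,687
KRW 40,615,701,687 ÷ 840.32 = NZD 48,333,613.01
NZD 48,333,613.01 ÷ 0.18928 = HKD 255,355,098.32

HKD 255,355,098.32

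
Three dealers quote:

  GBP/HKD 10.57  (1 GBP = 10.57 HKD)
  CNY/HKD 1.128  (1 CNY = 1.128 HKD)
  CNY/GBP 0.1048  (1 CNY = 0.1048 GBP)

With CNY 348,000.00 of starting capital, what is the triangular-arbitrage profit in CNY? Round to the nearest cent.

Profit: CNY 6,366.02

Profitable loop is CNY → HKD → GBP → CNY:
CNY 348,000.00 × 1.128 = HKD 392,544.00
HKD 392,544.00 ÷ 10.57 = GBP 37,137.56
GBP 37,137.56 ÷ 0.1048 = CNY 354,366.02
Profit = CNY 354,366.02 − CNY 348,000.00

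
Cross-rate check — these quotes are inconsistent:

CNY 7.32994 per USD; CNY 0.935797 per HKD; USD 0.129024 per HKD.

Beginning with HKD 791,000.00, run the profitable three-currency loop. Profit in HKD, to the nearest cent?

Profitable loop is HKD → USD → CNY → HKD:
HKD 791,000.00 × 0.129024 = USD 102,057.98
USD 102,057.98 × 7.32994 = CNY 748,078.90
CNY 748,078.90 ÷ 0.935797 = HKD 799,402.97
Profit = HKD 799,402.97 − HKD 791,000.00

Profit: HKD 8,402.97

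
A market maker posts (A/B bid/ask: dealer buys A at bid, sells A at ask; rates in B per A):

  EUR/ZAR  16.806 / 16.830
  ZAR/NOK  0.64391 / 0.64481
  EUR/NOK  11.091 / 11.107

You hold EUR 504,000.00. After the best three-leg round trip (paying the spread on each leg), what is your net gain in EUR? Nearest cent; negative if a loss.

Net profit: EUR 11,092.66

Best loop EUR → NOK → ZAR → EUR:
EUR 504,000.00 × 11.091 (sell EUR at bid) = NOK 5,589,864.00
NOK 5,589,864.00 ÷ 0.64481 (buy ZAR at ask) = ZAR 8,669,009.48
ZAR 8,669,009.48 ÷ 16.830 (buy EUR at ask) = EUR 515,092.66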